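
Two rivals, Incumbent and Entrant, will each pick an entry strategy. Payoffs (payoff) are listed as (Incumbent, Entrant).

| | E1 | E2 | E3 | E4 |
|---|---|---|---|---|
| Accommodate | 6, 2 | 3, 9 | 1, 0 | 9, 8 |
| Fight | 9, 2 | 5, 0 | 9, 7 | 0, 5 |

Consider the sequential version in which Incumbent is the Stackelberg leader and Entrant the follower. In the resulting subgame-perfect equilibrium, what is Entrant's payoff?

7

Solve by backward induction (Incumbent leads).
- Accommodate: BR = E2, leader payoff 3.
- Fight: BR = E3, leader payoff 9.
Among 3, 9, the best is 9 at Fight. Subgame-perfect outcome: (Fight, E3) with payoffs (9, 7).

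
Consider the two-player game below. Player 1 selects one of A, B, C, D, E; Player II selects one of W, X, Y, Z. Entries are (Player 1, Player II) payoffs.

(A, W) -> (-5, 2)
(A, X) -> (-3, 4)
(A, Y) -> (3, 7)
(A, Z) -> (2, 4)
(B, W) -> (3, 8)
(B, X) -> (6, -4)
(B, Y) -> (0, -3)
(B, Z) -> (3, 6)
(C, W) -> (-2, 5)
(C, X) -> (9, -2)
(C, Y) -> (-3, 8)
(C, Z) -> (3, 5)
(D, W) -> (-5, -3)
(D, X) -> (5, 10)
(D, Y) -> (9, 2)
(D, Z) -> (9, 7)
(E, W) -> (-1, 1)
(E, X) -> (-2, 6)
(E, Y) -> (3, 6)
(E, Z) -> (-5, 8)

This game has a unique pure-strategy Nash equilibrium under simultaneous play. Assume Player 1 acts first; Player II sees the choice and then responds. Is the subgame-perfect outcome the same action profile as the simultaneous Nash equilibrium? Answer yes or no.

no

Player II best-responds to each possible Player 1 move:
- A → Player II plays Y (best of 2, 4, 7, 4); Player 1 gets 3.
- B → Player II plays W (best of 8, -4, -3, 6); Player 1 gets 3.
- C → Player II plays Y (best of 5, -2, 8, 5); Player 1 gets -3.
- D → Player II plays X (best of -3, 10, 2, 7); Player 1 gets 5.
- E → Player II plays Z (best of 1, 6, 6, 8); Player 1 gets -5.
Player 1's induced payoffs are 3, 3, -3, 5, -5, so Player 1 commits to D. Subgame-perfect outcome: (D, X) with payoffs (5, 10).
For the simultaneous game, intersect best replies.
Player 1's best replies: W→B; X→C; Y→D; Z→D.
Player II's best replies: A→Y; B→W; C→Y; D→X; E→Z.
The unique mutual best reply is (B, W), giving (3, 8).
Sequential outcome (D, X) differs from the Nash profile (B, W).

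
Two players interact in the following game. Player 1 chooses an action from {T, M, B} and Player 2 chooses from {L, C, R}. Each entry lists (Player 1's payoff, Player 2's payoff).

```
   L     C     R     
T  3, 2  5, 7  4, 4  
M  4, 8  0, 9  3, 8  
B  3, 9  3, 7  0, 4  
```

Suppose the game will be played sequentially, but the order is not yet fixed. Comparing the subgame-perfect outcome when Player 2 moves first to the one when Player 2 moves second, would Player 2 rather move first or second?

If Player 1 leads: Player 2's best replies are T→C, M→C, B→L; Player 1's induced payoffs 5, 0, 3; outcome (T, C), payoffs (5, 7).
If Player 2 leads: Player 1's best replies are L→M, C→T, R→T; Player 2's induced payoffs 8, 7, 4; outcome (M, L), payoffs (4, 8).
Player 2 gets 8 moving first and 7 moving second, so Player 2 prefers to move first.

first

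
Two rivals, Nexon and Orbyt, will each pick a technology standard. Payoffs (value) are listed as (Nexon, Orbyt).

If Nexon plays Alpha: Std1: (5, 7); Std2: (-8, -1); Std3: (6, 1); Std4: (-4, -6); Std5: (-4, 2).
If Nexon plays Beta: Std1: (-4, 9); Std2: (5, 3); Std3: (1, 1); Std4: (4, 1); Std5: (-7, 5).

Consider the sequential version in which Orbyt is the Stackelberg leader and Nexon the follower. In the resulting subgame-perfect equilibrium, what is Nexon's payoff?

Backward induction with Orbyt moving first.
- Std1: BR = Alpha, leader payoff 7.
- Std2: BR = Beta, leader payoff 3.
- Std3: BR = Alpha, leader payoff 1.
- Std4: BR = Beta, leader payoff 1.
- Std5: BR = Alpha, leader payoff 2.
Among 7, 3, 1, 1, 2, the best is 7 at Std1. Subgame-perfect outcome: (Alpha, Std1) with payoffs (5, 7).

5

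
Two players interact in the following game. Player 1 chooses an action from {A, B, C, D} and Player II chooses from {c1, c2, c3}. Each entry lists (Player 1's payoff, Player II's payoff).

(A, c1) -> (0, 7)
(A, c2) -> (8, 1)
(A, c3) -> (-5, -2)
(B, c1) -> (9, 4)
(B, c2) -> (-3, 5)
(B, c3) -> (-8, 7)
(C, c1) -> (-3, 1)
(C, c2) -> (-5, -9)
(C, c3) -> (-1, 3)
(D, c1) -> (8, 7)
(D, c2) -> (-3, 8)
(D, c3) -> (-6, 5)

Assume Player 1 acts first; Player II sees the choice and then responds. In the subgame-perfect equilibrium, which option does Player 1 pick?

A

Solve by backward induction (Player 1 leads).
- A → Player II plays c1 (best of 7, 1, -2); Player 1 gets 0.
- B → Player II plays c3 (best of 4, 5, 7); Player 1 gets -8.
- C → Player II plays c3 (best of 1, -9, 3); Player 1 gets -1.
- D → Player II plays c2 (best of 7, 8, 5); Player 1 gets -3.
Maximizing over 0, -8, -1, -3, Player 1 chooses A. Subgame-perfect outcome: (A, c1) with payoffs (0, 7).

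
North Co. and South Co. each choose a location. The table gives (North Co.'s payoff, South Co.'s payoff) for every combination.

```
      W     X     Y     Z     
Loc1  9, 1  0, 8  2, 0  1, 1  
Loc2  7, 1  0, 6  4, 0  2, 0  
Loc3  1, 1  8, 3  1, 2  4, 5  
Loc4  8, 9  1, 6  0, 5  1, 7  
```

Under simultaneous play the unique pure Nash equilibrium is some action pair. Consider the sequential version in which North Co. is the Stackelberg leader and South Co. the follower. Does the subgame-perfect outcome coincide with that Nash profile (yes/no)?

Backward induction with North Co. moving first.
- Loc1: South Co. compares 1, 8, 0, 1 and picks X; North Co. would get 0.
- Loc2: South Co. compares 1, 6, 0, 0 and picks X; North Co. would get 0.
- Loc3: South Co. compares 1, 3, 2, 5 and picks Z; North Co. would get 4.
- Loc4: South Co. compares 9, 6, 5, 7 and picks W; North Co. would get 8.
North Co.'s induced payoffs are 0, 0, 4, 8, so North Co. commits to Loc4. Subgame-perfect outcome: (Loc4, W) with payoffs (8, 9).
Under simultaneous play:
North Co.'s best replies: W→Loc1; X→Loc3; Y→Loc2; Z→Loc3.
South Co.'s best replies: Loc1→X; Loc2→X; Loc3→Z; Loc4→W.
Only (Loc3, Z) has each player best-responding; Nash payoffs (4, 5).
Sequential outcome (Loc4, W) differs from the Nash profile (Loc3, Z).

no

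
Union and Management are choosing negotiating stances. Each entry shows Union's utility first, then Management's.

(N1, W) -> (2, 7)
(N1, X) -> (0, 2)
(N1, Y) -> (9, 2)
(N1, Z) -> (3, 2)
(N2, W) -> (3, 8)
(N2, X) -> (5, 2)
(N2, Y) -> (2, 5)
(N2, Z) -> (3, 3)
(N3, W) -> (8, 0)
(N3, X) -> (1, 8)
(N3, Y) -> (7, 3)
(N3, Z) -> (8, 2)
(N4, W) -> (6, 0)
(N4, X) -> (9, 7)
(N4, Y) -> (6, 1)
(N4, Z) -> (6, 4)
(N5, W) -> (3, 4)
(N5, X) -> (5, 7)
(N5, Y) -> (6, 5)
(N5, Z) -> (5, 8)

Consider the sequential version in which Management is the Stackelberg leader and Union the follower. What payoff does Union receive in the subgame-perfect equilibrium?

9

Solve by backward induction (Management leads).
- W → Union plays N3 (best of 2, 3, 8, 6, 3); Management gets 0.
- X → Union plays N4 (best of 0, 5, 1, 9, 5); Management gets 7.
- Y → Union plays N1 (best of 9, 2, 7, 6, 6); Management gets 2.
- Z → Union plays N3 (best of 3, 3, 8, 6, 5); Management gets 2.
Among 0, 7, 2, 2, the best is 7 at X. Subgame-perfect outcome: (N4, X) with payoffs (9, 7).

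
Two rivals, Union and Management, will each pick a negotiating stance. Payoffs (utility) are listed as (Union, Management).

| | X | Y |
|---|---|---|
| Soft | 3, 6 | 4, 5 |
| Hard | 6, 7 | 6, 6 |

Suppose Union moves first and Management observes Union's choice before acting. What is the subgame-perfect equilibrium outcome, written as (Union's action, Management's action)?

Backward induction with Union moving first.
- Soft → Management plays X (best of 6, 5); Union gets 3.
- Hard → Management plays X (best of 7, 6); Union gets 6.
Union's induced payoffs are 3, 6, so Union commits to Hard. Subgame-perfect outcome: (Hard, X) with payoffs (6, 7).

(Hard, X)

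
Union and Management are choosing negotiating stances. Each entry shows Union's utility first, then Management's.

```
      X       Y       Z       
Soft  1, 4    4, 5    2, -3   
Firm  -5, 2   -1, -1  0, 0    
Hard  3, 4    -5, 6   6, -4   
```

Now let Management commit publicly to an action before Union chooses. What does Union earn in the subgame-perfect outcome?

4

Union best-responds to each possible Management move:
- X → Union plays Hard (best of 1, -5, 3); Management gets 4.
- Y → Union plays Soft (best of 4, -1, -5); Management gets 5.
- Z → Union plays Hard (best of 2, 0, 6); Management gets -4.
Management's induced payoffs are 4, 5, -4, so Management commits to Y. Subgame-perfect outcome: (Soft, Y) with payoffs (4, 5).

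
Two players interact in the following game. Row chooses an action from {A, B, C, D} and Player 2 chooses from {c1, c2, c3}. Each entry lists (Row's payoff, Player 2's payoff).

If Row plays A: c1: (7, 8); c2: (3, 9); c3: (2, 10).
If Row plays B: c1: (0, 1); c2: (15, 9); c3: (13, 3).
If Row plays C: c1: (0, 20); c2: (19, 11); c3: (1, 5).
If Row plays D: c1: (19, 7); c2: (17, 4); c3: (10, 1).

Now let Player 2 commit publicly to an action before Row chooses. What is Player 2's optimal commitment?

Work backward from Row's decision.
- c1: BR = D, leader payoff 7.
- c2: BR = C, leader payoff 11.
- c3: BR = B, leader payoff 3.
Maximizing over 7, 11, 3, Player 2 chooses c2. Subgame-perfect outcome: (C, c2) with payoffs (19, 11).

c2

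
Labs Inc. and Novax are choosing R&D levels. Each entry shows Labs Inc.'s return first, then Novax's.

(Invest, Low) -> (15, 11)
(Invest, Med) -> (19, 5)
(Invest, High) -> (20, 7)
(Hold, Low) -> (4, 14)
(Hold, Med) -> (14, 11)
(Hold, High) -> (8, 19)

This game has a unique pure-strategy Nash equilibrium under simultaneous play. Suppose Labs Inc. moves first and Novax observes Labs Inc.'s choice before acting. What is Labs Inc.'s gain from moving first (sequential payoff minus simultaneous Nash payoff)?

Novax best-responds to each possible Labs Inc. move:
- Invest: Novax compares 11, 5, 7 and picks Low; Labs Inc. would get 15.
- Hold: Novax compares 14, 11, 19 and picks High; Labs Inc. would get 8.
Labs Inc.'s induced payoffs are 15, 8, so Labs Inc. commits to Invest. Subgame-perfect outcome: (Invest, Low) with payoffs (15, 11).
For the simultaneous game, intersect best replies.
Labs Inc.'s best replies: Low→Invest; Med→Invest; High→Invest.
Novax's best replies: Invest→Low; Hold→High.
The unique mutual best reply is (Invest, Low), giving (15, 11).
Labs Inc.'s commitment gain: 15 − 15 = 0.

0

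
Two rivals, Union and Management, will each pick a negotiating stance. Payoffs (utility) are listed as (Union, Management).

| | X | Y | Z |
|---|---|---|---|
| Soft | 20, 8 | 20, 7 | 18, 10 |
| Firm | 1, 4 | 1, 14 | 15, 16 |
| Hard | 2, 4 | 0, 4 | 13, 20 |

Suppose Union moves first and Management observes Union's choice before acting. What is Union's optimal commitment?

Soft

Management best-responds to each possible Union move:
- Soft: Management compares 8, 7, 10 and picks Z; Union would get 18.
- Firm: Management compares 4, 14, 16 and picks Z; Union would get 15.
- Hard: Management compares 4, 4, 20 and picks Z; Union would get 13.
Union's induced payoffs are 18, 15, 13, so Union commits to Soft. Subgame-perfect outcome: (Soft, Z) with payoffs (18, 10).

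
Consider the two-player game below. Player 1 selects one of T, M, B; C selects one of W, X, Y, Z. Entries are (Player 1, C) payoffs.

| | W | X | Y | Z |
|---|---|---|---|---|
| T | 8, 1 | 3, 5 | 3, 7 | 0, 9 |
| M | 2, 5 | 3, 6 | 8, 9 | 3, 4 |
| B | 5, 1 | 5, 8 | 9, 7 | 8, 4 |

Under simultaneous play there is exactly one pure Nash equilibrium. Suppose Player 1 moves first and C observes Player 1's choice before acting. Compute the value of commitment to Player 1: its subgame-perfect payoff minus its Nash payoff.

3

Backward induction with Player 1 moving first.
- T: BR = Z, leader payoff 0.
- M: BR = Y, leader payoff 8.
- B: BR = X, leader payoff 5.
Among 0, 8, 5, the best is 8 at M. Subgame-perfect outcome: (M, Y) with payoffs (8, 9).
Under simultaneous play:
Player 1's best replies: W→T; X→B; Y→B; Z→B.
C's best replies: T→Z; M→Y; B→X.
The unique mutual best reply is (B, X), giving (5, 8).
Player 1's commitment gain: 8 − 5 = 3.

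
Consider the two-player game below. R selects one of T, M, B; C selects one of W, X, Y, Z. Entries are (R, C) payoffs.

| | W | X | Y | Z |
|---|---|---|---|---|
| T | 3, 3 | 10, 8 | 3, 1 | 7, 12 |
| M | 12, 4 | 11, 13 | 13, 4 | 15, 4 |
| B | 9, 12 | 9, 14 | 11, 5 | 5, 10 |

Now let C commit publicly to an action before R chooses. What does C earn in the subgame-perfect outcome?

13

Backward induction with C moving first.
- W: BR = M, leader payoff 4.
- X: BR = M, leader payoff 13.
- Y: BR = M, leader payoff 4.
- Z: BR = M, leader payoff 4.
Among 4, 13, 4, 4, the best is 13 at X. Subgame-perfect outcome: (M, X) with payoffs (11, 13).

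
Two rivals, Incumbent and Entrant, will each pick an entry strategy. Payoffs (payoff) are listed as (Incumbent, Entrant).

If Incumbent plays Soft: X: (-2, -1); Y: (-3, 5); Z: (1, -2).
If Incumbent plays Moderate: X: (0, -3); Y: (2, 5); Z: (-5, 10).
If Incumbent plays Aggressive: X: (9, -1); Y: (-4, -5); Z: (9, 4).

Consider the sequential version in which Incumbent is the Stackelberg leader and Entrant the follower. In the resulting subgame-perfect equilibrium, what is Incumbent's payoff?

Backward induction with Incumbent moving first.
- Soft → Entrant plays Y (best of -1, 5, -2); Incumbent gets -3.
- Moderate → Entrant plays Z (best of -3, 5, 10); Incumbent gets -5.
- Aggressive → Entrant plays Z (best of -1, -5, 4); Incumbent gets 9.
Incumbent's induced payoffs are -3, -5, 9, so Incumbent commits to Aggressive. Subgame-perfect outcome: (Aggressive, Z) with payoffs (9, 4).

9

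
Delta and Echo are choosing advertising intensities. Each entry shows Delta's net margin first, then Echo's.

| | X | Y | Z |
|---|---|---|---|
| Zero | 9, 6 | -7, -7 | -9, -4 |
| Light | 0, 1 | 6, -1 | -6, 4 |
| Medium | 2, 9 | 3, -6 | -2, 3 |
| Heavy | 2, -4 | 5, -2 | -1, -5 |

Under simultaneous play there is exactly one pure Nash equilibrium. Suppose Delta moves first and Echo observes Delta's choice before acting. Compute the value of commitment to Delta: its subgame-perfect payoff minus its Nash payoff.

Solve by backward induction (Delta leads).
- Zero → Echo plays X (best of 6, -7, -4); Delta gets 9.
- Light → Echo plays Z (best of 1, -1, 4); Delta gets -6.
- Medium → Echo plays X (best of 9, -6, 3); Delta gets 2.
- Heavy → Echo plays Y (best of -4, -2, -5); Delta gets 5.
Delta's induced payoffs are 9, -6, 2, 5, so Delta commits to Zero. Subgame-perfect outcome: (Zero, X) with payoffs (9, 6).
Under simultaneous play:
Delta's best replies: X→Zero; Y→Light; Z→Heavy.
Echo's best replies: Zero→X; Light→Z; Medium→X; Heavy→Y.
The unique mutual best reply is (Zero, X), giving (9, 6).
Delta's commitment gain: 9 − 9 = 0.

0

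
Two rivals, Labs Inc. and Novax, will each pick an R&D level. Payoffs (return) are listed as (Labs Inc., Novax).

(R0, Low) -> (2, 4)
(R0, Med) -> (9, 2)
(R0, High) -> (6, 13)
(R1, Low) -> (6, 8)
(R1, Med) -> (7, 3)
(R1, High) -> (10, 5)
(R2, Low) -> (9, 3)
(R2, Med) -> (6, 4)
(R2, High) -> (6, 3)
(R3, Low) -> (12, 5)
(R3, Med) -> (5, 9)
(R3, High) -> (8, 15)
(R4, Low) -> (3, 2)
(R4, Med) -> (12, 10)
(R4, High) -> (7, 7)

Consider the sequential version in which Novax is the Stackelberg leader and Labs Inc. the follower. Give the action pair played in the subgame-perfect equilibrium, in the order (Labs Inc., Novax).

(R4, Med)

Labs Inc. best-responds to each possible Novax move:
- Low: Labs Inc. compares 2, 6, 9, 12, 3 and picks R3; Novax would get 5.
- Med: Labs Inc. compares 9, 7, 6, 5, 12 and picks R4; Novax would get 10.
- High: Labs Inc. compares 6, 10, 6, 8, 7 and picks R1; Novax would get 5.
Among 5, 10, 5, the best is 10 at Med. Subgame-perfect outcome: (R4, Med) with payoffs (12, 10).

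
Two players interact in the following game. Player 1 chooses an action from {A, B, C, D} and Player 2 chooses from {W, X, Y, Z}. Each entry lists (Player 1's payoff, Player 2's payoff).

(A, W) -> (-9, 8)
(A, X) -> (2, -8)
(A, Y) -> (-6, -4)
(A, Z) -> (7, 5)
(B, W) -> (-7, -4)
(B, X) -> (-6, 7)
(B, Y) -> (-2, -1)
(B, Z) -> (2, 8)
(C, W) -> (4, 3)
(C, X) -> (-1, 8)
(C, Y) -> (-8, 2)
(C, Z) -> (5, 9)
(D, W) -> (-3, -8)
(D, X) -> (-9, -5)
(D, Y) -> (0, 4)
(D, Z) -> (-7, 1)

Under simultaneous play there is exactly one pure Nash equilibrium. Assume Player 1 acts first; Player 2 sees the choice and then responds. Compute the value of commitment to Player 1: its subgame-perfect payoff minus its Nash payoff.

Backward induction with Player 1 moving first.
- A: Player 2 compares 8, -8, -4, 5 and picks W; Player 1 would get -9.
- B: Player 2 compares -4, 7, -1, 8 and picks Z; Player 1 would get 2.
- C: Player 2 compares 3, 8, 2, 9 and picks Z; Player 1 would get 5.
- D: Player 2 compares -8, -5, 4, 1 and picks Y; Player 1 would get 0.
Maximizing over -9, 2, 5, 0, Player 1 chooses C. Subgame-perfect outcome: (C, Z) with payoffs (5, 9).
Now find the simultaneous Nash equilibrium.
Player 1's best replies: W→C; X→A; Y→D; Z→A.
Player 2's best replies: A→W; B→Z; C→Z; D→Y.
The unique mutual best reply is (D, Y), giving (0, 4).
Player 1's commitment gain: 5 − 0 = 5.

5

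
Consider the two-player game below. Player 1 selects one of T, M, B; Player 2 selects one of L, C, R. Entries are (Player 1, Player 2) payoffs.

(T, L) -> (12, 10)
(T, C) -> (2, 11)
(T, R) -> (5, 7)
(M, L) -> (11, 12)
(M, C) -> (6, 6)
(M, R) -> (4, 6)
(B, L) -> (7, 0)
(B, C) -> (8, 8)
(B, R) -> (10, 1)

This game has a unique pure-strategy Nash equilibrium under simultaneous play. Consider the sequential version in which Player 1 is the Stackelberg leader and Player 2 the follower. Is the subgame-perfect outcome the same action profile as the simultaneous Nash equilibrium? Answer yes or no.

Work backward from Player 2's decision.
- T: BR = C, leader payoff 2.
- M: BR = L, leader payoff 11.
- B: BR = C, leader payoff 8.
Maximizing over 2, 11, 8, Player 1 chooses M. Subgame-perfect outcome: (M, L) with payoffs (11, 12).
For the simultaneous game, intersect best replies.
Player 1's best replies: L→T; C→B; R→B.
Player 2's best replies: T→C; M→L; B→C.
Only (B, C) has each player best-responding; Nash payoffs (8, 8).
Sequential outcome (M, L) differs from the Nash profile (B, C).

no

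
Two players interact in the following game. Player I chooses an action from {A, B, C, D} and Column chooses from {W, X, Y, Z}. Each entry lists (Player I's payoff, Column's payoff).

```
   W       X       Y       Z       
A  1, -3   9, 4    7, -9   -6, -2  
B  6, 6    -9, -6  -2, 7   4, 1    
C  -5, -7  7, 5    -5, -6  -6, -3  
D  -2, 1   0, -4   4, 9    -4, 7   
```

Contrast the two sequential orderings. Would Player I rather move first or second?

If Player I leads: Column's best replies are A→X, B→Y, C→X, D→Y; Player I's induced payoffs 9, -2, 7, 4; outcome (A, X), payoffs (9, 4).
If Column leads: Player I's best replies are W→B, X→A, Y→A, Z→B; Column's induced payoffs 6, 4, -9, 1; outcome (B, W), payoffs (6, 6).
Player I gets 9 moving first and 6 moving second, so Player I prefers to move first.

first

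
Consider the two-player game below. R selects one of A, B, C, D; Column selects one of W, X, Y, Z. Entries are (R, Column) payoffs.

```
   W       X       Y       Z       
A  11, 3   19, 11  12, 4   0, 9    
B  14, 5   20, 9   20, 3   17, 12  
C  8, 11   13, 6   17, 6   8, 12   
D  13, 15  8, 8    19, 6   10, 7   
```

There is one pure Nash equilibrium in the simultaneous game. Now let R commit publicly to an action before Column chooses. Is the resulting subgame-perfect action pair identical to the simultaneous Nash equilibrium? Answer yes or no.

no

Solve by backward induction (R leads).
- A → Column plays X (best of 3, 11, 4, 9); R gets 19.
- B → Column plays Z (best of 5, 9, 3, 12); R gets 17.
- C → Column plays Z (best of 11, 6, 6, 12); R gets 8.
- D → Column plays W (best of 15, 8, 6, 7); R gets 13.
Maximizing over 19, 17, 8, 13, R chooses A. Subgame-perfect outcome: (A, X) with payoffs (19, 11).
Now find the simultaneous Nash equilibrium.
R's best replies: W→B; X→B; Y→B; Z→B.
Column's best replies: A→X; B→Z; C→Z; D→W.
The unique mutual best reply is (B, Z), giving (17, 12).
Sequential outcome (A, X) differs from the Nash profile (B, Z).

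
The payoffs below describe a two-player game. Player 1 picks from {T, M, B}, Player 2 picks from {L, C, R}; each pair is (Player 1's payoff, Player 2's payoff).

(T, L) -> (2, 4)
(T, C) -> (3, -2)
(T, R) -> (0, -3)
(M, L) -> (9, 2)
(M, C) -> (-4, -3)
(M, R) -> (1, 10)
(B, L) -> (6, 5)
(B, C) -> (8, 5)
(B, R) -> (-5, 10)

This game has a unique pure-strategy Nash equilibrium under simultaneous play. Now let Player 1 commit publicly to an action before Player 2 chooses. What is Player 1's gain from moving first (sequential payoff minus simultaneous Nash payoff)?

Player 2 best-responds to each possible Player 1 move:
- T: Player 2 compares 4, -2, -3 and picks L; Player 1 would get 2.
- M: Player 2 compares 2, -3, 10 and picks R; Player 1 would get 1.
- B: Player 2 compares 5, 5, 10 and picks R; Player 1 would get -5.
Player 1's induced payoffs are 2, 1, -5, so Player 1 commits to T. Subgame-perfect outcome: (T, L) with payoffs (2, 4).
For the simultaneous game, intersect best replies.
Player 1's best replies: L→M; C→B; R→M.
Player 2's best replies: T→L; M→R; B→R.
Only (M, R) has each player best-responding; Nash payoffs (1, 10).
Player 1's commitment gain: 2 − 1 = 1.

1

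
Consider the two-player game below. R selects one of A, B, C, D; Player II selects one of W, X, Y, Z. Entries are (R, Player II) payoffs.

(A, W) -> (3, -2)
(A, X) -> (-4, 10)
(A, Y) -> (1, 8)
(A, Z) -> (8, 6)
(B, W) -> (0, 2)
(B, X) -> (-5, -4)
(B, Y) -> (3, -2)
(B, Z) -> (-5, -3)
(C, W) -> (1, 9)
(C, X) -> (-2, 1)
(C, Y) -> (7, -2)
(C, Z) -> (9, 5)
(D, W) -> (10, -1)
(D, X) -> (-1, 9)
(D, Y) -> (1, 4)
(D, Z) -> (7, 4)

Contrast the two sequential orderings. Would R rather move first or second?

first

If R leads: Player II's best replies are A→X, B→W, C→W, D→X; R's induced payoffs -4, 0, 1, -1; outcome (C, W), payoffs (1, 9).
If Player II leads: R's best replies are W→D, X→D, Y→C, Z→C; Player II's induced payoffs -1, 9, -2, 5; outcome (D, X), payoffs (-1, 9).
R gets 1 moving first and -1 moving second, so R prefers to move first.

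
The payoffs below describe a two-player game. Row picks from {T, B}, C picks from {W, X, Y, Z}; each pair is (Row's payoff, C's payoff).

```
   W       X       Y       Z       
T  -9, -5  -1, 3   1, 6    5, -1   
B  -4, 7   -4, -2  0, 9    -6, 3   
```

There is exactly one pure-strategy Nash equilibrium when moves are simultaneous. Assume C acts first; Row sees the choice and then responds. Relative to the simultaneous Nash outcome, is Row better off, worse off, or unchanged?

worse off

Solve by backward induction (C leads).
- W: Row compares -9, -4 and picks B; C would get 7.
- X: Row compares -1, -4 and picks T; C would get 3.
- Y: Row compares 1, 0 and picks T; C would get 6.
- Z: Row compares 5, -6 and picks T; C would get -1.
Maximizing over 7, 3, 6, -1, C chooses W. Subgame-perfect outcome: (B, W) with payoffs (-4, 7).
Under simultaneous play:
Row's best replies: W→B; X→T; Y→T; Z→T.
C's best replies: T→Y; B→Y.
Only (T, Y) has each player best-responding; Nash payoffs (1, 6).
Row earns -4 sequentially versus 1 at the Nash outcome: worse off.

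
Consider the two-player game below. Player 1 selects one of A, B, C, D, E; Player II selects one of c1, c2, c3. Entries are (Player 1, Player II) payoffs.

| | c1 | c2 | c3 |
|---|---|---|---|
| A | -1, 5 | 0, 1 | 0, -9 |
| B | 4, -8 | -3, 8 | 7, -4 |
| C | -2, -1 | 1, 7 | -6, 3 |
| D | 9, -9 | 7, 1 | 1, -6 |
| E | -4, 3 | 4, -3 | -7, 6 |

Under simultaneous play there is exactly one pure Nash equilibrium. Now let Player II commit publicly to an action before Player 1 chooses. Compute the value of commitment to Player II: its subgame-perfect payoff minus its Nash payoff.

0

Work backward from Player 1's decision.
- c1: BR = D, leader payoff -9.
- c2: BR = D, leader payoff 1.
- c3: BR = B, leader payoff -4.
Player II's induced payoffs are -9, 1, -4, so Player II commits to c2. Subgame-perfect outcome: (D, c2) with payoffs (7, 1).
Now find the simultaneous Nash equilibrium.
Player 1's best replies: c1→D; c2→D; c3→B.
Player II's best replies: A→c1; B→c2; C→c2; D→c2; E→c3.
The unique mutual best reply is (D, c2), giving (7, 1).
Player II's commitment gain: 1 − 1 = 0.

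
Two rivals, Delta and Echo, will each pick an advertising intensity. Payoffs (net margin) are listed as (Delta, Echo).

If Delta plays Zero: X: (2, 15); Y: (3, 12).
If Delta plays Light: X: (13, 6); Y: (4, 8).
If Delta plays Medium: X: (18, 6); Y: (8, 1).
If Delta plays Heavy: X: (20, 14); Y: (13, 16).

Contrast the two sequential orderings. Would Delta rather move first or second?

first

If Delta leads: Echo's best replies are Zero→X, Light→Y, Medium→X, Heavy→Y; Delta's induced payoffs 2, 4, 18, 13; outcome (Medium, X), payoffs (18, 6).
If Echo leads: Delta's best replies are X→Heavy, Y→Heavy; Echo's induced payoffs 14, 16; outcome (Heavy, Y), payoffs (13, 16).
Delta gets 18 moving first and 13 moving second, so Delta prefers to move first.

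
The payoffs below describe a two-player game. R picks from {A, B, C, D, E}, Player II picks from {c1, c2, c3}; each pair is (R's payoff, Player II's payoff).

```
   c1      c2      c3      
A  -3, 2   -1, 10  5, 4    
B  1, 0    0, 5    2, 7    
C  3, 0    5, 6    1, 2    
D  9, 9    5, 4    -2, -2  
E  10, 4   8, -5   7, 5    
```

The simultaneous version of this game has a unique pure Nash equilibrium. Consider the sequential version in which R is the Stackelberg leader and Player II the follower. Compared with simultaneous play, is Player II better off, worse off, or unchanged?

better off

Backward induction with R moving first.
- A: BR = c2, leader payoff -1.
- B: BR = c3, leader payoff 2.
- C: BR = c2, leader payoff 5.
- D: BR = c1, leader payoff 9.
- E: BR = c3, leader payoff 7.
R's induced payoffs are -1, 2, 5, 9, 7, so R commits to D. Subgame-perfect outcome: (D, c1) with payoffs (9, 9).
For the simultaneous game, intersect best replies.
R's best replies: c1→E; c2→E; c3→E.
Player II's best replies: A→c2; B→c3; C→c2; D→c1; E→c3.
Only (E, c3) has each player best-responding; Nash payoffs (7, 5).
Player II earns 9 sequentially versus 5 at the Nash outcome: better off.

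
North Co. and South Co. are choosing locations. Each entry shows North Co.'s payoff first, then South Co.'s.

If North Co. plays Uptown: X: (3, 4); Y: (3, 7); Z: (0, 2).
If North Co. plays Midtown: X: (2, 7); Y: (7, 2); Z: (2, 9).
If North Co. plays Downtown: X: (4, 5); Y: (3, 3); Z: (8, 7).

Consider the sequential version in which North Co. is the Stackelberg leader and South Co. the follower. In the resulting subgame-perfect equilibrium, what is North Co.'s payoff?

Work backward from South Co.'s decision.
- Uptown: BR = Y, leader payoff 3.
- Midtown: BR = Z, leader payoff 2.
- Downtown: BR = Z, leader payoff 8.
Among 3, 2, 8, the best is 8 at Downtown. Subgame-perfect outcome: (Downtown, Z) with payoffs (8, 7).

8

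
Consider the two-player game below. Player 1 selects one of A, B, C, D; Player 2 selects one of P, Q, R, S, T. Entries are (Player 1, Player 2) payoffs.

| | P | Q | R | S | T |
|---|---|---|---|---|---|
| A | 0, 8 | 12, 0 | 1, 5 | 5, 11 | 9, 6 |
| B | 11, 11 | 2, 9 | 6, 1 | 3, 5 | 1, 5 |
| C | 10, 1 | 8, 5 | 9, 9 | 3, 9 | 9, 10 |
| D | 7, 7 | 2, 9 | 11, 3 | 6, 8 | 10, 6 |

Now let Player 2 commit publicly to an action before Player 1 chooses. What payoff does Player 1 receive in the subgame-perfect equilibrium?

Work backward from Player 1's decision.
- P: BR = B, leader payoff 11.
- Q: BR = A, leader payoff 0.
- R: BR = D, leader payoff 3.
- S: BR = D, leader payoff 8.
- T: BR = D, leader payoff 6.
Among 11, 0, 3, 8, 6, the best is 11 at P. Subgame-perfect outcome: (B, P) with payoffs (11, 11).

11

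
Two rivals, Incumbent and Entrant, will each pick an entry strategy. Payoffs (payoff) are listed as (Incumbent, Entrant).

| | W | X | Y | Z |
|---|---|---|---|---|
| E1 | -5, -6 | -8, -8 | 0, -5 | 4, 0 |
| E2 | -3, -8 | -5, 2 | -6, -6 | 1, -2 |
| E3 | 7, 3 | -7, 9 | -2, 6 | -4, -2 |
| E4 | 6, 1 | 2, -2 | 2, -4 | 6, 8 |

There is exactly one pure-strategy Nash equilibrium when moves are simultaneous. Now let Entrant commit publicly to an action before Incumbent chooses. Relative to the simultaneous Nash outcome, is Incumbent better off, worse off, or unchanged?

unchanged

Solve by backward induction (Entrant leads).
- W: Incumbent compares -5, -3, 7, 6 and picks E3; Entrant would get 3.
- X: Incumbent compares -8, -5, -7, 2 and picks E4; Entrant would get -2.
- Y: Incumbent compares 0, -6, -2, 2 and picks E4; Entrant would get -4.
- Z: Incumbent compares 4, 1, -4, 6 and picks E4; Entrant would get 8.
Entrant's induced payoffs are 3, -2, -4, 8, so Entrant commits to Z. Subgame-perfect outcome: (E4, Z) with payoffs (6, 8).
Now find the simultaneous Nash equilibrium.
Incumbent's best replies: W→E3; X→E4; Y→E4; Z→E4.
Entrant's best replies: E1→Z; E2→X; E3→X; E4→Z.
The unique mutual best reply is (E4, Z), giving (6, 8).
Incumbent earns 6 sequentially versus 6 at the Nash outcome: unchanged.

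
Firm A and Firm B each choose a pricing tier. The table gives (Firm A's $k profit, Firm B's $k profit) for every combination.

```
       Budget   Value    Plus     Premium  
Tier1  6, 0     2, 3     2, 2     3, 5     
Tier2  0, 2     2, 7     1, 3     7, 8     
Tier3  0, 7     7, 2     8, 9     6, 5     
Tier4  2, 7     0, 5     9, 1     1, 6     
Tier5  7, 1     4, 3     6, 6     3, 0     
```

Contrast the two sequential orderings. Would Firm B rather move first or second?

If Firm A leads: Firm B's best replies are Tier1→Premium, Tier2→Premium, Tier3→Plus, Tier4→Budget, Tier5→Plus; Firm A's induced payoffs 3, 7, 8, 2, 6; outcome (Tier3, Plus), payoffs (8, 9).
If Firm B leads: Firm A's best replies are Budget→Tier5, Value→Tier3, Plus→Tier4, Premium→Tier2; Firm B's induced payoffs 1, 2, 1, 8; outcome (Tier2, Premium), payoffs (7, 8).
Firm B gets 8 moving first and 9 moving second, so Firm B prefers to move second.

second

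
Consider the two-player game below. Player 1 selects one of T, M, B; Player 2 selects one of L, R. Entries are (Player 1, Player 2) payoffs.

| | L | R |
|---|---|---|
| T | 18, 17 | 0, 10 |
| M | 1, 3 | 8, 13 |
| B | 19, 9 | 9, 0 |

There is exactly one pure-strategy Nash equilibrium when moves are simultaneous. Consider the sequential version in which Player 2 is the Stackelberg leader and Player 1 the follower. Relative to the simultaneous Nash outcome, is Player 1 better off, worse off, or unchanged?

Work backward from Player 1's decision.
- L → Player 1 plays B (best of 18, 1, 19); Player 2 gets 9.
- R → Player 1 plays B (best of 0, 8, 9); Player 2 gets 0.
Maximizing over 9, 0, Player 2 chooses L. Subgame-perfect outcome: (B, L) with payoffs (19, 9).
Now find the simultaneous Nash equilibrium.
Player 1's best replies: L→B; R→B.
Player 2's best replies: T→L; M→R; B→L.
The unique mutual best reply is (B, L), giving (19, 9).
Player 1 earns 19 sequentially versus 19 at the Nash outcome: unchanged.

unchanged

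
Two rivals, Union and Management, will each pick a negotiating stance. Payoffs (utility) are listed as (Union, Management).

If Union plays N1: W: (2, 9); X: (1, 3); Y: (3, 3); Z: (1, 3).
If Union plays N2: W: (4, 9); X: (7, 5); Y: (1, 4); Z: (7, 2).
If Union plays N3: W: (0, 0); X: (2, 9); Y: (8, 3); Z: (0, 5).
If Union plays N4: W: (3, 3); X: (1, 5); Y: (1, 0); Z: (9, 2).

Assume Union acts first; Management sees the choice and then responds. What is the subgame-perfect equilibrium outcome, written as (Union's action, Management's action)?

Work backward from Management's decision.
- N1: BR = W, leader payoff 2.
- N2: BR = W, leader payoff 4.
- N3: BR = X, leader payoff 2.
- N4: BR = X, leader payoff 1.
Union's induced payoffs are 2, 4, 2, 1, so Union commits to N2. Subgame-perfect outcome: (N2, W) with payoffs (4, 9).

(N2, W)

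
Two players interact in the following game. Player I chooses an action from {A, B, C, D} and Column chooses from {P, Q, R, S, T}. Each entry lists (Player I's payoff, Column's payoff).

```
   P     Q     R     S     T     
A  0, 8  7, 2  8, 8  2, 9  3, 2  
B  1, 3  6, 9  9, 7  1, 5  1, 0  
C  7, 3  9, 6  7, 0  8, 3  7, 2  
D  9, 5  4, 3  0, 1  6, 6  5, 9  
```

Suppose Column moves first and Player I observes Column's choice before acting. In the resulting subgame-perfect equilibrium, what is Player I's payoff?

Backward induction with Column moving first.
- P: BR = D, leader payoff 5.
- Q: BR = C, leader payoff 6.
- R: BR = B, leader payoff 7.
- S: BR = C, leader payoff 3.
- T: BR = C, leader payoff 2.
Maximizing over 5, 6, 7, 3, 2, Column chooses R. Subgame-perfect outcome: (B, R) with payoffs (9, 7).

9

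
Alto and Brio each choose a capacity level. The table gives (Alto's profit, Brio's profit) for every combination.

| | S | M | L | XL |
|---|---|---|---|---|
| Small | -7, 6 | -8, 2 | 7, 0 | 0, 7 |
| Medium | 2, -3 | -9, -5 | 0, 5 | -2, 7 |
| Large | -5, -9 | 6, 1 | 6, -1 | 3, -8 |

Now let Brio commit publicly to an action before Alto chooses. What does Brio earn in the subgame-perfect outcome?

1

Alto best-responds to each possible Brio move:
- S → Alto plays Medium (best of -7, 2, -5); Brio gets -3.
- M → Alto plays Large (best of -8, -9, 6); Brio gets 1.
- L → Alto plays Small (best of 7, 0, 6); Brio gets 0.
- XL → Alto plays Large (best of 0, -2, 3); Brio gets -8.
Maximizing over -3, 1, 0, -8, Brio chooses M. Subgame-perfect outcome: (Large, M) with payoffs (6, 1).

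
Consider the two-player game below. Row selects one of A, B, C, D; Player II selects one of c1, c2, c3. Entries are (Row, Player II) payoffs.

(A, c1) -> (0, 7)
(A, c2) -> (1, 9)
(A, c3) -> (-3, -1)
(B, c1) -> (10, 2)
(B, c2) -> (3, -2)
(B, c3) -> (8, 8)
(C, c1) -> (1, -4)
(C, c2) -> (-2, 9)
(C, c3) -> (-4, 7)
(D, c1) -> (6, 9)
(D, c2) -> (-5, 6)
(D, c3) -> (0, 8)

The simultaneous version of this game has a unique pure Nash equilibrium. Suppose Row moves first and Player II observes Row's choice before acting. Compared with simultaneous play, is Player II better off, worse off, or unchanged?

unchanged

Solve by backward induction (Row leads).
- A: Player II compares 7, 9, -1 and picks c2; Row would get 1.
- B: Player II compares 2, -2, 8 and picks c3; Row would get 8.
- C: Player II compares -4, 9, 7 and picks c2; Row would get -2.
- D: Player II compares 9, 6, 8 and picks c1; Row would get 6.
Among 1, 8, -2, 6, the best is 8 at B. Subgame-perfect outcome: (B, c3) with payoffs (8, 8).
Under simultaneous play:
Row's best replies: c1→B; c2→B; c3→B.
Player II's best replies: A→c2; B→c3; C→c2; D→c1.
The unique mutual best reply is (B, c3), giving (8, 8).
Player II earns 8 sequentially versus 8 at the Nash outcome: unchanged.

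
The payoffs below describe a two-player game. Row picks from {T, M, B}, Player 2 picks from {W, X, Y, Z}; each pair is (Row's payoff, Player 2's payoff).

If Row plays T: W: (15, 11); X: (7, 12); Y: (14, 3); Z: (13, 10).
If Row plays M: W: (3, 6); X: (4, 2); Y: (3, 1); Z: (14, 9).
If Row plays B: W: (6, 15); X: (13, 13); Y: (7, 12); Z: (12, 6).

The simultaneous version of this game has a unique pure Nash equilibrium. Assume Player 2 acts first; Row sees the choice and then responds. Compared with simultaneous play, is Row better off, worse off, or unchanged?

Work backward from Row's decision.
- W → Row plays T (best of 15, 3, 6); Player 2 gets 11.
- X → Row plays B (best of 7, 4, 13); Player 2 gets 13.
- Y → Row plays T (best of 14, 3, 7); Player 2 gets 3.
- Z → Row plays M (best of 13, 14, 12); Player 2 gets 9.
Maximizing over 11, 13, 3, 9, Player 2 chooses X. Subgame-perfect outcome: (B, X) with payoffs (13, 13).
Now find the simultaneous Nash equilibrium.
Row's best replies: W→T; X→B; Y→T; Z→M.
Player 2's best replies: T→X; M→Z; B→W.
The unique mutual best reply is (M, Z), giving (14, 9).
Row earns 13 sequentially versus 14 at the Nash outcome: worse off.

worse off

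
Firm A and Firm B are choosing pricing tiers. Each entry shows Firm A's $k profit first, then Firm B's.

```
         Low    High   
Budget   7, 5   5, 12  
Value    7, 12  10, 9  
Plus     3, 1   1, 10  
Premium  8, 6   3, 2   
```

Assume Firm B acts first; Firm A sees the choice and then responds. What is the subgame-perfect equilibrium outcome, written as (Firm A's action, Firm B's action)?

(Value, High)

Firm A best-responds to each possible Firm B move:
- Low: Firm A compares 7, 7, 3, 8 and picks Premium; Firm B would get 6.
- High: Firm A compares 5, 10, 1, 3 and picks Value; Firm B would get 9.
Among 6, 9, the best is 9 at High. Subgame-perfect outcome: (Value, High) with payoffs (10, 9).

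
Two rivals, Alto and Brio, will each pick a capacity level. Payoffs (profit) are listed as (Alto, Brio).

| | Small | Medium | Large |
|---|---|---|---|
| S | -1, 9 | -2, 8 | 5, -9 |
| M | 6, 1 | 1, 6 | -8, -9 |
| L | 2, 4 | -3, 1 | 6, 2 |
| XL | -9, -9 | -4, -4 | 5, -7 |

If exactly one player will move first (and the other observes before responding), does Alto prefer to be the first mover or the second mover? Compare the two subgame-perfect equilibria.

first

If Alto leads: Brio's best replies are S→Small, M→Medium, L→Small, XL→Medium; Alto's induced payoffs -1, 1, 2, -4; outcome (L, Small), payoffs (2, 4).
If Brio leads: Alto's best replies are Small→M, Medium→M, Large→L; Brio's induced payoffs 1, 6, 2; outcome (M, Medium), payoffs (1, 6).
Alto gets 2 moving first and 1 moving second, so Alto prefers to move first.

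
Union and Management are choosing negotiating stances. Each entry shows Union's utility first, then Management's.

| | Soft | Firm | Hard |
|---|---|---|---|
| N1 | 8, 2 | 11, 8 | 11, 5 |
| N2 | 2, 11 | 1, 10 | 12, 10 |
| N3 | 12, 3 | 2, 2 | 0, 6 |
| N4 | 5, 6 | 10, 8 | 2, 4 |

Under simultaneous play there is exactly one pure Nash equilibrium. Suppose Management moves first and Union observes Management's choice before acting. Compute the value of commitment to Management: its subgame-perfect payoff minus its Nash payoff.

Solve by backward induction (Management leads).
- Soft: Union compares 8, 2, 12, 5 and picks N3; Management would get 3.
- Firm: Union compares 11, 1, 2, 10 and picks N1; Management would get 8.
- Hard: Union compares 11, 12, 0, 2 and picks N2; Management would get 10.
Management's induced payoffs are 3, 8, 10, so Management commits to Hard. Subgame-perfect outcome: (N2, Hard) with payoffs (12, 10).
Now find the simultaneous Nash equilibrium.
Union's best replies: Soft→N3; Firm→N1; Hard→N2.
Management's best replies: N1→Firm; N2→Soft; N3→Hard; N4→Firm.
Only (N1, Firm) has each player best-responding; Nash payoffs (11, 8).
Management's commitment gain: 10 − 8 = 2.

2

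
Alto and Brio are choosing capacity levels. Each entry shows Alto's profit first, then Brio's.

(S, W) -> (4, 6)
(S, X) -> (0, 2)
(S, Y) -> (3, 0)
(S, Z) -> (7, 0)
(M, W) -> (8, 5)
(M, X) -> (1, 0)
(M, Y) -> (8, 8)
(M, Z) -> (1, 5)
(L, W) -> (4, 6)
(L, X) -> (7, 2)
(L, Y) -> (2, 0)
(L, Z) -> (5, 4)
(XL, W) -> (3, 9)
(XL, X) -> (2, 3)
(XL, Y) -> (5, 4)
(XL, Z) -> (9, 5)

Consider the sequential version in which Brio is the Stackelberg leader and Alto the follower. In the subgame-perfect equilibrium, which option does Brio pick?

Alto best-responds to each possible Brio move:
- W: Alto compares 4, 8, 4, 3 and picks M; Brio would get 5.
- X: Alto compares 0, 1, 7, 2 and picks L; Brio would get 2.
- Y: Alto compares 3, 8, 2, 5 and picks M; Brio would get 8.
- Z: Alto compares 7, 1, 5, 9 and picks XL; Brio would get 5.
Among 5, 2, 8, 5, the best is 8 at Y. Subgame-perfect outcome: (M, Y) with payoffs (8, 8).

Y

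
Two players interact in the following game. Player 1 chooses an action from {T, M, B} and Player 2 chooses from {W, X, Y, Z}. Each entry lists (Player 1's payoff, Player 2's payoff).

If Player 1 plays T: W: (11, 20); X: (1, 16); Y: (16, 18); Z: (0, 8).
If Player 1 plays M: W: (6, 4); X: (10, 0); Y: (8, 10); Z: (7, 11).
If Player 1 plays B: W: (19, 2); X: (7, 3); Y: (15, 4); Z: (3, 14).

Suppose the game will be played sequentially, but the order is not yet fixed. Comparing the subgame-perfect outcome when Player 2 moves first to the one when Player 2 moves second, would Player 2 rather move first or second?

second

If Player 1 leads: Player 2's best replies are T→W, M→Z, B→Z; Player 1's induced payoffs 11, 7, 3; outcome (T, W), payoffs (11, 20).
If Player 2 leads: Player 1's best replies are W→B, X→M, Y→T, Z→M; Player 2's induced payoffs 2, 0, 18, 11; outcome (T, Y), payoffs (16, 18).
Player 2 gets 18 moving first and 20 moving second, so Player 2 prefers to move second.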